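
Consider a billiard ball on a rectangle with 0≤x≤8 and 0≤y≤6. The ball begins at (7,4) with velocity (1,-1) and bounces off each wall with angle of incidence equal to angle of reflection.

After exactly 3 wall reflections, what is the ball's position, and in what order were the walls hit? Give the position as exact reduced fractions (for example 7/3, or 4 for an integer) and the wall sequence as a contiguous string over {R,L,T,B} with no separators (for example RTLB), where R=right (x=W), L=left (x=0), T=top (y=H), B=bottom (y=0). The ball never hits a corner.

Final position: (0,5)
Wall sequence: RBL

1. t=1 → R at (8,3); v=(-1,-1)
2. t=3 → B at (5,0); v=(-1,1)
3. t=5 → L at (0,5); v=(1,1)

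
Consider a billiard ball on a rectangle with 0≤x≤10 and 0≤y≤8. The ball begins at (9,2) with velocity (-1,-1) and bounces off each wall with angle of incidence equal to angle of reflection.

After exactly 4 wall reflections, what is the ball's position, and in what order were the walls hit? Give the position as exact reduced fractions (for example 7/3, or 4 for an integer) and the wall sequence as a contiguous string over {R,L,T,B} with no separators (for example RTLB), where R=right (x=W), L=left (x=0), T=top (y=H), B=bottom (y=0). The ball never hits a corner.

Final position: (9,0)
Wall sequence: BLTB

1. t=2 → B at (7,0); v=(-1,1)
2. t=7 → L at (0,7); v=(1,1)
3. t=1 → T at (1,8); v=(1,-1)
4. t=8 → B at (9,0); v=(1,1)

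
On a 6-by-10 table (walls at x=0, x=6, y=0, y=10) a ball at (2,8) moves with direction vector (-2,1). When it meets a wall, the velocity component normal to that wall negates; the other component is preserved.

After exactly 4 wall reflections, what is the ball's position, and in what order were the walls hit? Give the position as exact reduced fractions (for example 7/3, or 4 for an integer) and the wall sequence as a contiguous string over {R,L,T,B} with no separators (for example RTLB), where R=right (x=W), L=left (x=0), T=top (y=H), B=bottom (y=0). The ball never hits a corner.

1. t=1 → L at (0,9); v=(2,1)
2. t=1 → T at (2,10); v=(2,-1)
3. t=2 → R at (6,8); v=(-2,-1)
4. t=3 → L at (0,5); v=(2,-1)

Final position: (0,5)
Wall sequence: LTRL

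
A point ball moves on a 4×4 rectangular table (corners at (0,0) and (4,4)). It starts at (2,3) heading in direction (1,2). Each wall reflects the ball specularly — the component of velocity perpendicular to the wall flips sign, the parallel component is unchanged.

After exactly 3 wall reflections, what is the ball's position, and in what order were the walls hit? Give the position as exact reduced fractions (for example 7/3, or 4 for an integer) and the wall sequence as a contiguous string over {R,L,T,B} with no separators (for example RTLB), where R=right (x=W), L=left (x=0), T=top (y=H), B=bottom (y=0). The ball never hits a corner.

Final position: (7/2,0)
Wall sequence: TRB

1. t=1/2 → T at (5/2,4); v=(1,-2)
2. t=3/2 → R at (4,1); v=(-1,-2)
3. t=1/2 → B at (7/2,0); v=(-1,2)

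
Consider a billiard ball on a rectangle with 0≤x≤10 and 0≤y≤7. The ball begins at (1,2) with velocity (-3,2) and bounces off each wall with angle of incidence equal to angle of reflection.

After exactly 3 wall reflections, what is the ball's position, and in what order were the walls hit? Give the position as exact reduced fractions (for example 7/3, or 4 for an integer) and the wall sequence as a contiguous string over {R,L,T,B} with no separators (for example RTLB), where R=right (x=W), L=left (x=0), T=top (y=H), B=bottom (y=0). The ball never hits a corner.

1. t=1/3 → L at (0,8/3); v=(3,2)
2. t=13/6 → T at (13/2,7); v=(3,-2)
3. t=7/6 → R at (10,14/3); v=(-3,-2)

Final position: (10,14/3)
Wall sequence: LTR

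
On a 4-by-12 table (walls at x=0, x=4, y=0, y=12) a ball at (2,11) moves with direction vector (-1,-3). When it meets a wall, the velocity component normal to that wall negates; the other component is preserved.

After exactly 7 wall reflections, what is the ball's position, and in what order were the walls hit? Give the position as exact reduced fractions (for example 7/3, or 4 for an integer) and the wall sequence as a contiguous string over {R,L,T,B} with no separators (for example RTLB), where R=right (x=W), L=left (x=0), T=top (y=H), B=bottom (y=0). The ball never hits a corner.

Final position: (4,7)
Wall sequence: LBRTLBR

1. t=2 → L at (0,5); v=(1,-3)
2. t=5/3 → B at (5/3,0); v=(1,3)
3. t=7/3 → R at (4,7); v=(-1,3)
4. t=5/3 → T at (7/3,12); v=(-1,-3)
5. t=7/3 → L at (0,5); v=(1,-3)
6. t=5/3 → B at (5/3,0); v=(1,3)
7. t=7/3 → R at (4,7); v=(-1,3)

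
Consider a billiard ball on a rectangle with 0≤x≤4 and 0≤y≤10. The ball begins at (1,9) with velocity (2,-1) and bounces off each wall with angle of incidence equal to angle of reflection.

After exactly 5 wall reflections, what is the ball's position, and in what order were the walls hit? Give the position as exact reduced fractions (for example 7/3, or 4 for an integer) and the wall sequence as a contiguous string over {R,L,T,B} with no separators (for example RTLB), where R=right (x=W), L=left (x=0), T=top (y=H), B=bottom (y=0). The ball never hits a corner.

1. t=3/2 → R at (4,15/2); v=(-2,-1)
2. t=2 → L at (0,11/2); v=(2,-1)
3. t=2 → R at (4,7/2); v=(-2,-1)
4. t=2 → L at (0,3/2); v=(2,-1)
5. t=3/2 → B at (3,0); v=(2,1)

Final position: (3,0)
Wall sequence: RLRLB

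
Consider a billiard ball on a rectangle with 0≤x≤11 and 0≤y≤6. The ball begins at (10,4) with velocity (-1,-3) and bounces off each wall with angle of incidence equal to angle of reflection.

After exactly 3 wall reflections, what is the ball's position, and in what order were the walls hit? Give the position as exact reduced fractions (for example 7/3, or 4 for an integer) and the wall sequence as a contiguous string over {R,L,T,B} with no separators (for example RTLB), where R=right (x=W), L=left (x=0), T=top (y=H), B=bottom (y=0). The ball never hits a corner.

1. t=4/3 → B at (26/3,0); v=(-1,3)
2. t=2 → T at (20/3,6); v=(-1,-3)
3. t=2 → B at (14/3,0); v=(-1,3)

Final position: (14/3,0)
Wall sequence: BTB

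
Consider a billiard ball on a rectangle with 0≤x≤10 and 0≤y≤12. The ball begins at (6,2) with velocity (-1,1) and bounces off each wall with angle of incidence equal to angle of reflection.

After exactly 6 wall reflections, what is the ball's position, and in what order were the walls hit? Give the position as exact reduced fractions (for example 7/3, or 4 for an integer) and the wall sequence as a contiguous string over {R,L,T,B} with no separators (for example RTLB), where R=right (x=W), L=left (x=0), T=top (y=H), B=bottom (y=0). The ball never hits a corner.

Final position: (8,12)
Wall sequence: LTRBLT

1. t=6 → L at (0,8); v=(1,1)
2. t=4 → T at (4,12); v=(1,-1)
3. t=6 → R at (10,6); v=(-1,-1)
4. t=6 → B at (4,0); v=(-1,1)
5. t=4 → L at (0,4); v=(1,1)
6. t=8 → T at (8,12); v=(1,-1)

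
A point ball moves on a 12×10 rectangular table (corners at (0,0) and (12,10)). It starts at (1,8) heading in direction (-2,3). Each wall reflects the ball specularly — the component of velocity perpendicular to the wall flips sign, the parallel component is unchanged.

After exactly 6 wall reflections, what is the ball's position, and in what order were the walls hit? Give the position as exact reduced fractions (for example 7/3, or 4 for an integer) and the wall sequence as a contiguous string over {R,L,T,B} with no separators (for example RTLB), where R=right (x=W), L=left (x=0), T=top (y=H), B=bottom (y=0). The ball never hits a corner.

Final position: (11/3,0)
Wall sequence: LTBRTB

1. t=1/2 → L at (0,19/2); v=(2,3)
2. t=1/6 → T at (1/3,10); v=(2,-3)
3. t=10/3 → B at (7,0); v=(2,3)
4. t=5/2 → R at (12,15/2); v=(-2,3)
5. t=5/6 → T at (31/3,10); v=(-2,-3)
6. t=10/3 → B at (11/3,0); v=(-2,3)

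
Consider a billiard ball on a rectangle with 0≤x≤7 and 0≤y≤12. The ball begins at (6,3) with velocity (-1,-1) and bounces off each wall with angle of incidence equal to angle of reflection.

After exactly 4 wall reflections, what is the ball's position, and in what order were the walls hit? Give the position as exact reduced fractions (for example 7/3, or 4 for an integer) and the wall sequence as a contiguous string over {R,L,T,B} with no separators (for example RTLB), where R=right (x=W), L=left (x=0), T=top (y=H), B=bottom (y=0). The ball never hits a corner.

1. t=3 → B at (3,0); v=(-1,1)
2. t=3 → L at (0,3); v=(1,1)
3. t=7 → R at (7,10); v=(-1,1)
4. t=2 → T at (5,12); v=(-1,-1)

Final position: (5,12)
Wall sequence: BLRT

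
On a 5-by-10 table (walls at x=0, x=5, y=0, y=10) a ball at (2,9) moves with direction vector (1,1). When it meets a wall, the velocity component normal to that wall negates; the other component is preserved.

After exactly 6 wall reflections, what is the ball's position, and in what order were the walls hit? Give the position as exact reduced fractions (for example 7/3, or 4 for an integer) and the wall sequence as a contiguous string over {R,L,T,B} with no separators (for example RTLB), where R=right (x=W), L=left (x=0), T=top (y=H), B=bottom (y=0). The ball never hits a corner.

Final position: (0,7)
Wall sequence: TRLBRL

1. t=1 → T at (3,10); v=(1,-1)
2. t=2 → R at (5,8); v=(-1,-1)
3. t=5 → L at (0,3); v=(1,-1)
4. t=3 → B at (3,0); v=(1,1)
5. t=2 → R at (5,2); v=(-1,1)
6. t=5 → L at (0,7); v=(1,1)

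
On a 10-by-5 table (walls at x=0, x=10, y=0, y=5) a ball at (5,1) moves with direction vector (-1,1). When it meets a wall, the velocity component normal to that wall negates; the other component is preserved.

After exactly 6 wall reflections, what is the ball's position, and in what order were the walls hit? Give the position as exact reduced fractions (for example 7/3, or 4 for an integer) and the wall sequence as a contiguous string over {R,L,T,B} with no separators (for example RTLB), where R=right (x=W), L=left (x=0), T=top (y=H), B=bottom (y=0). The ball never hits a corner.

Final position: (6,0)
Wall sequence: TLBTRB

1. t=4 → T at (1,5); v=(-1,-1)
2. t=1 → L at (0,4); v=(1,-1)
3. t=4 → B at (4,0); v=(1,1)
4. t=5 → T at (9,5); v=(1,-1)
5. t=1 → R at (10,4); v=(-1,-1)
6. t=4 → B at (6,0); v=(-1,1)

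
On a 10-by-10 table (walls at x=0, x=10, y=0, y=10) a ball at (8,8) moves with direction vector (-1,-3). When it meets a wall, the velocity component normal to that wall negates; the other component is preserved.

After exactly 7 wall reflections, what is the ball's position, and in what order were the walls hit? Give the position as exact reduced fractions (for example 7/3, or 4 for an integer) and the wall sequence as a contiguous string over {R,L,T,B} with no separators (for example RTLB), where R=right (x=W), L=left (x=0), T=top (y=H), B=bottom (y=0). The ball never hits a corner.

Final position: (10,6)
Wall sequence: BTLBTBR

1. t=8/3 → B at (16/3,0); v=(-1,3)
2. t=10/3 → T at (2,10); v=(-1,-3)
3. t=2 → L at (0,4); v=(1,-3)
4. t=4/3 → B at (4/3,0); v=(1,3)
5. t=10/3 → T at (14/3,10); v=(1,-3)
6. t=10/3 → B at (8,0); v=(1,3)
7. t=2 → R at (10,6); v=(-1,3)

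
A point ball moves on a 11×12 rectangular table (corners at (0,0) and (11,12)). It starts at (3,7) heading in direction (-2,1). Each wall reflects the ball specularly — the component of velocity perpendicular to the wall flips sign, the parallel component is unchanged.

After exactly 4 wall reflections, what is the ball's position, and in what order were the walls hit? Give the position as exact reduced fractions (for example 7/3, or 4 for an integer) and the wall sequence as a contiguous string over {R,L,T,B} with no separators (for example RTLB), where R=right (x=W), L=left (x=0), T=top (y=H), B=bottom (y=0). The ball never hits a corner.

1. t=3/2 → L at (0,17/2); v=(2,1)
2. t=7/2 → T at (7,12); v=(2,-1)
3. t=2 → R at (11,10); v=(-2,-1)
4. t=11/2 → L at (0,9/2); v=(2,-1)

Final position: (0,9/2)
Wall sequence: LTRL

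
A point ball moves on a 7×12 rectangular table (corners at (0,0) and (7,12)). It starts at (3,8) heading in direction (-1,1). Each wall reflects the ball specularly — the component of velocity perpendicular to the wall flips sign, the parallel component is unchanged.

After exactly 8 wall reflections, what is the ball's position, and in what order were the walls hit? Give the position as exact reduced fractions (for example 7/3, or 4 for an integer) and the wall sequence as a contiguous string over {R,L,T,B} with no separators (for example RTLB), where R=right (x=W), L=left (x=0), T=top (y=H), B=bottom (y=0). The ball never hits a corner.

1. t=3 → L at (0,11); v=(1,1)
2. t=1 → T at (1,12); v=(1,-1)
3. t=6 → R at (7,6); v=(-1,-1)
4. t=6 → B at (1,0); v=(-1,1)
5. t=1 → L at (0,1); v=(1,1)
6. t=7 → R at (7,8); v=(-1,1)
7. t=4 → T at (3,12); v=(-1,-1)
8. t=3 → L at (0,9); v=(1,-1)

Final position: (0,9)
Wall sequence: LTRBLRTL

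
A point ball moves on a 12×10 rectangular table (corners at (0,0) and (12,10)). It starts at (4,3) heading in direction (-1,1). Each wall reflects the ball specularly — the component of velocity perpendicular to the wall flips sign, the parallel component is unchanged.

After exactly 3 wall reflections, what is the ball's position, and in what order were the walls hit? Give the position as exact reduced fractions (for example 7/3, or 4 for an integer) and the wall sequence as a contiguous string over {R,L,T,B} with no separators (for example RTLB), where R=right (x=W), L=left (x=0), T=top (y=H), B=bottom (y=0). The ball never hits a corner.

Final position: (12,1)
Wall sequence: LTR

1. t=4 → L at (0,7); v=(1,1)
2. t=3 → T at (3,10); v=(1,-1)
3. t=9 → R at (12,1); v=(-1,-1)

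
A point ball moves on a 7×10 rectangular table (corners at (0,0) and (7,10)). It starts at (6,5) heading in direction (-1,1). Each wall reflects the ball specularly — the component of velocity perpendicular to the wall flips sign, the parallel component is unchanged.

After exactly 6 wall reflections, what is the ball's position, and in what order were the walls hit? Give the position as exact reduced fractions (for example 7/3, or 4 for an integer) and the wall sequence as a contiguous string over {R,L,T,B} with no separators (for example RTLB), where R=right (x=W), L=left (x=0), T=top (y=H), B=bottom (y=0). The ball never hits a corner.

Final position: (5,10)
Wall sequence: TLRBLT

1. t=5 → T at (1,10); v=(-1,-1)
2. t=1 → L at (0,9); v=(1,-1)
3. t=7 → R at (7,2); v=(-1,-1)
4. t=2 → B at (5,0); v=(-1,1)
5. t=5 → L at (0,5); v=(1,1)
6. t=5 → T at (5,10); v=(1,-1)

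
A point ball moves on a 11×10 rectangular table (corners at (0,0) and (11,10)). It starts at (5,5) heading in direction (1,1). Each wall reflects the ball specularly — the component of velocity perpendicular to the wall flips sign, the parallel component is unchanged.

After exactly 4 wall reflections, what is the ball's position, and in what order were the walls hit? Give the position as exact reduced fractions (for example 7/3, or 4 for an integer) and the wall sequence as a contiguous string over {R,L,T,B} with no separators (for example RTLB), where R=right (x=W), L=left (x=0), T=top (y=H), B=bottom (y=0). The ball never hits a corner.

1. t=5 → T at (10,10); v=(1,-1)
2. t=1 → R at (11,9); v=(-1,-1)
3. t=9 → B at (2,0); v=(-1,1)
4. t=2 → L at (0,2); v=(1,1)

Final position: (0,2)
Wall sequence: TRBL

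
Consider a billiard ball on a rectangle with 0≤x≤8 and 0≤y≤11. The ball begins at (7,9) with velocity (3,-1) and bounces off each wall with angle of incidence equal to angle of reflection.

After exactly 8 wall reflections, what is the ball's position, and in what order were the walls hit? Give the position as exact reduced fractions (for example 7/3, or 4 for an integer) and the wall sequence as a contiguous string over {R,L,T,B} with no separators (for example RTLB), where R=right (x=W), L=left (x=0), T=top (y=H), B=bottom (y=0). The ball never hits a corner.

1. t=1/3 → R at (8,26/3); v=(-3,-1)
2. t=8/3 → L at (0,6); v=(3,-1)
3. t=8/3 → R at (8,10/3); v=(-3,-1)
4. t=8/3 → L at (0,2/3); v=(3,-1)
5. t=2/3 → B at (2,0); v=(3,1)
6. t=2 → R at (8,2); v=(-3,1)
7. t=8/3 → L at (0,14/3); v=(3,1)
8. t=8/3 → R at (8,22/3); v=(-3,1)

Final position: (8,22/3)
Wall sequence: RLRLBRLR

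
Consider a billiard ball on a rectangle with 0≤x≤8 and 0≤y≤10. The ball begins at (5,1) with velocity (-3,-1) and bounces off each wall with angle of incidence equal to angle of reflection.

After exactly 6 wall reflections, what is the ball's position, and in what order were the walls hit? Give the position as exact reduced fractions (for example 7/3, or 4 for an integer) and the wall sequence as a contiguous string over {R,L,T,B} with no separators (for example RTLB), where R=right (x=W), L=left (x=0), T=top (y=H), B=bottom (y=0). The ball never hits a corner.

Final position: (4,10)
Wall sequence: BLRLRT

1. t=1 → B at (2,0); v=(-3,1)
2. t=2/3 → L at (0,2/3); v=(3,1)
3. t=8/3 → R at (8,10/3); v=(-3,1)
4. t=8/3 → L at (0,6); v=(3,1)
5. t=8/3 → R at (8,26/3); v=(-3,1)
6. t=4/3 → T at (4,10); v=(-3,-1)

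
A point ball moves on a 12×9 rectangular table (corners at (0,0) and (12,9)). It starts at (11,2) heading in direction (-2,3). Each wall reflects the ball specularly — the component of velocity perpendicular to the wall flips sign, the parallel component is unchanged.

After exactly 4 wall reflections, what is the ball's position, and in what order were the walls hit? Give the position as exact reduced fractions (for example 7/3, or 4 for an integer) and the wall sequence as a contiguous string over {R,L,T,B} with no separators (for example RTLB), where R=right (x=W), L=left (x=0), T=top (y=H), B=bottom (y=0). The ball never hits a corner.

Final position: (17/3,9)
Wall sequence: TBLT

1. t=7/3 → T at (19/3,9); v=(-2,-3)
2. t=3 → B at (1/3,0); v=(-2,3)
3. t=1/6 → L at (0,1/2); v=(2,3)
4. t=17/6 → T at (17/3,9); v=(2,-3)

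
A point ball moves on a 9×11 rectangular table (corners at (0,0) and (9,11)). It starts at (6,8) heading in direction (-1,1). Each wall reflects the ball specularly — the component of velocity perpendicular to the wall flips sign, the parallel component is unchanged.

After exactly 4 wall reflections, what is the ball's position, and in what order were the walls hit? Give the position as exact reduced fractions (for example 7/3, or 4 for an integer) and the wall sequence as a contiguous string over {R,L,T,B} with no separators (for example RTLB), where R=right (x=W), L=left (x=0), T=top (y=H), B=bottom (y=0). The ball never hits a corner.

Final position: (9,1)
Wall sequence: TLBR

1. t=3 → T at (3,11); v=(-1,-1)
2. t=3 → L at (0,8); v=(1,-1)
3. t=8 → B at (8,0); v=(1,1)
4. t=1 → R at (9,1); v=(-1,1)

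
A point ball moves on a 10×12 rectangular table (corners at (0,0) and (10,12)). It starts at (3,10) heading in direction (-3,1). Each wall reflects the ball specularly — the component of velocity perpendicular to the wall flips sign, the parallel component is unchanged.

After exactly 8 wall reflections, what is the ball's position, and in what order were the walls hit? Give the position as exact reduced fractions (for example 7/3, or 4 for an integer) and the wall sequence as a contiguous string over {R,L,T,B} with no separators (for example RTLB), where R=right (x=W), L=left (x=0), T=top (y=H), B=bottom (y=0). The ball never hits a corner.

1. t=1 → L at (0,11); v=(3,1)
2. t=1 → T at (3,12); v=(3,-1)
3. t=7/3 → R at (10,29/3); v=(-3,-1)
4. t=10/3 → L at (0,19/3); v=(3,-1)
5. t=10/3 → R at (10,3); v=(-3,-1)
6. t=3 → B at (1,0); v=(-3,1)
7. t=1/3 → L at (0,1/3); v=(3,1)
8. t=10/3 → R at (10,11/3); v=(-3,1)

Final position: (10,11/3)
Wall sequence: LTRLRBLR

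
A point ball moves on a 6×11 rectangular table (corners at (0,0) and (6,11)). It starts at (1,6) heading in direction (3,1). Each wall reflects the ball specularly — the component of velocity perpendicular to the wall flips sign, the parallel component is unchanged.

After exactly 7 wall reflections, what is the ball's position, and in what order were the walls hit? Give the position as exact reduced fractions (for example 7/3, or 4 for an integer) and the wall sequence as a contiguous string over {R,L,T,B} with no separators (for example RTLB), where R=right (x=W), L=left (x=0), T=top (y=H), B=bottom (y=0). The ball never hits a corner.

1. t=5/3 → R at (6,23/3); v=(-3,1)
2. t=2 → L at (0,29/3); v=(3,1)
3. t=4/3 → T at (4,11); v=(3,-1)
4. t=2/3 → R at (6,31/3); v=(-3,-1)
5. t=2 → L at (0,25/3); v=(3,-1)
6. t=2 → R at (6,19/3); v=(-3,-1)
7. t=2 → L at (0,13/3); v=(3,-1)

Final position: (0,13/3)
Wall sequence: RLTRLRL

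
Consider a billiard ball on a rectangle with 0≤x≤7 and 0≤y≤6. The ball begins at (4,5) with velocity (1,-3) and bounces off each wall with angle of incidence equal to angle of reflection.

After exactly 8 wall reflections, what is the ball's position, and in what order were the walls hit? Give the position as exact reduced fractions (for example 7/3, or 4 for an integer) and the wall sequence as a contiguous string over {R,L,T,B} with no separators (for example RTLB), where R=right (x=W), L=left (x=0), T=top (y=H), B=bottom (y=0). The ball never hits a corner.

1. t=5/3 → B at (17/3,0); v=(1,3)
2. t=4/3 → R at (7,4); v=(-1,3)
3. t=2/3 → T at (19/3,6); v=(-1,-3)
4. t=2 → B at (13/3,0); v=(-1,3)
5. t=2 → T at (7/3,6); v=(-1,-3)
6. t=2 → B at (1/3,0); v=(-1,3)
7. t=1/3 → L at (0,1); v=(1,3)
8. t=5/3 → T at (5/3,6); v=(1,-3)

Final position: (5/3,6)
Wall sequence: BRTBTBLT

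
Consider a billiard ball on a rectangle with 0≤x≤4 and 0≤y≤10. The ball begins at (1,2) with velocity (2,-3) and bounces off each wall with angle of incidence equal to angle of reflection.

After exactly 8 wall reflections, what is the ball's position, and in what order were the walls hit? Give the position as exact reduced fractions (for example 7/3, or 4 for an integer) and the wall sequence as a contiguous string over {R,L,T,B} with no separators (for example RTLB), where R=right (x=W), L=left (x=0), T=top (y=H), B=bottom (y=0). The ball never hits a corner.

Final position: (4,13/2)
Wall sequence: BRLTRBLR

1. t=2/3 → B at (7/3,0); v=(2,3)
2. t=5/6 → R at (4,5/2); v=(-2,3)
3. t=2 → L at (0,17/2); v=(2,3)
4. t=1/2 → T at (1,10); v=(2,-3)
5. t=3/2 → R at (4,11/2); v=(-2,-3)
6. t=11/6 → B at (1/3,0); v=(-2,3)
7. t=1/6 → L at (0,1/2); v=(2,3)
8. t=2 → R at (4,13/2); v=(-2,3)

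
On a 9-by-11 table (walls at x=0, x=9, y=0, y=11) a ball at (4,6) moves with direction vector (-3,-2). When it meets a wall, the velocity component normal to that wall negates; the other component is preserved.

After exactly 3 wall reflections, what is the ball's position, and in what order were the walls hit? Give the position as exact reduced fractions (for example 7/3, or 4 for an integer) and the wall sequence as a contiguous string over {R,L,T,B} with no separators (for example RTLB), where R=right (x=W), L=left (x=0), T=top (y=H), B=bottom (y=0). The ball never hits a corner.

1. t=4/3 → L at (0,10/3); v=(3,-2)
2. t=5/3 → B at (5,0); v=(3,2)
3. t=4/3 → R at (9,8/3); v=(-3,2)

Final position: (9,8/3)
Wall sequence: LBR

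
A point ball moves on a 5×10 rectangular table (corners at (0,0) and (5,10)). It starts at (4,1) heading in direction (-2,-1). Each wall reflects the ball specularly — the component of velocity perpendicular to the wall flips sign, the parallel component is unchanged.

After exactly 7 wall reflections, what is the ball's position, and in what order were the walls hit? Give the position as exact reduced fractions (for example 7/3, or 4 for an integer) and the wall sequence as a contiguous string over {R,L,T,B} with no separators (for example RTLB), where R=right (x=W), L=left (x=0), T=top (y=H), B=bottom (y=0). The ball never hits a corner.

Final position: (0,9)
Wall sequence: BLRLRTL

1. t=1 → B at (2,0); v=(-2,1)
2. t=1 → L at (0,1); v=(2,1)
3. t=5/2 → R at (5,7/2); v=(-2,1)
4. t=5/2 → L at (0,6); v=(2,1)
5. t=5/2 → R at (5,17/2); v=(-2,1)
6. t=3/2 → T at (2,10); v=(-2,-1)
7. t=1 → L at (0,9); v=(2,-1)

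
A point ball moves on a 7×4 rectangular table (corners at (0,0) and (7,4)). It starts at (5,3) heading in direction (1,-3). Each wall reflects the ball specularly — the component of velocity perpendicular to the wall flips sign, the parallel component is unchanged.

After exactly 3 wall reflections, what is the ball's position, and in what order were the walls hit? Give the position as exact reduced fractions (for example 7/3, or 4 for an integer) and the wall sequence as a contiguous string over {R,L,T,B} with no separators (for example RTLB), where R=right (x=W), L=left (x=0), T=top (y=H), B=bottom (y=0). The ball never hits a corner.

1. t=1 → B at (6,0); v=(1,3)
2. t=1 → R at (7,3); v=(-1,3)
3. t=1/3 → T at (20/3,4); v=(-1,-3)

Final position: (20/3,4)
Wall sequence: BRT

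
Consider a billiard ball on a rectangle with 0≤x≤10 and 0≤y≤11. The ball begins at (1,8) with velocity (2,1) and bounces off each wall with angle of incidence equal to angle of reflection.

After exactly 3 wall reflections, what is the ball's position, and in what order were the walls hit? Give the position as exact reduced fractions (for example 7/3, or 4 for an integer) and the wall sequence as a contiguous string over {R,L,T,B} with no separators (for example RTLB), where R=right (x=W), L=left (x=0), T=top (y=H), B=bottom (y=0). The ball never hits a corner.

1. t=3 → T at (7,11); v=(2,-1)
2. t=3/2 → R at (10,19/2); v=(-2,-1)
3. t=5 → L at (0,9/2); v=(2,-1)

Final position: (0,9/2)
Wall sequence: TRL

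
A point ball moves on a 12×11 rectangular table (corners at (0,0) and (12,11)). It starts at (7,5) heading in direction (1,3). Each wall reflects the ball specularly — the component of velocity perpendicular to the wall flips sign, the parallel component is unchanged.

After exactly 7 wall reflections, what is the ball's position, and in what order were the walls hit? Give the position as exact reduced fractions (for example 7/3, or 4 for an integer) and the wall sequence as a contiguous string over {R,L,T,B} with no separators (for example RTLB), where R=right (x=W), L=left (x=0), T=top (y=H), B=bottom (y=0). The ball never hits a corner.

1. t=2 → T at (9,11); v=(1,-3)
2. t=3 → R at (12,2); v=(-1,-3)
3. t=2/3 → B at (34/3,0); v=(-1,3)
4. t=11/3 → T at (23/3,11); v=(-1,-3)
5. t=11/3 → B at (4,0); v=(-1,3)
6. t=11/3 → T at (1/3,11); v=(-1,-3)
7. t=1/3 → L at (0,10); v=(1,-3)

Final position: (0,10)
Wall sequence: TRBTBTL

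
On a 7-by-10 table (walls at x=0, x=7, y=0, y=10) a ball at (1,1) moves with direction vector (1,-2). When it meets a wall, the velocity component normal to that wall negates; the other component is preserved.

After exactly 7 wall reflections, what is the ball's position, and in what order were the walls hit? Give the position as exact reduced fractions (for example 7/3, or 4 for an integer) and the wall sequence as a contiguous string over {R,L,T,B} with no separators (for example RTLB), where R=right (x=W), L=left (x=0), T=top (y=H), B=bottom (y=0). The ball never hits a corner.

1. t=1/2 → B at (3/2,0); v=(1,2)
2. t=5 → T at (13/2,10); v=(1,-2)
3. t=1/2 → R at (7,9); v=(-1,-2)
4. t=9/2 → B at (5/2,0); v=(-1,2)
5. t=5/2 → L at (0,5); v=(1,2)
6. t=5/2 → T at (5/2,10); v=(1,-2)
7. t=9/2 → R at (7,1); v=(-1,-2)

Final position: (7,1)
Wall sequence: BTRBLTR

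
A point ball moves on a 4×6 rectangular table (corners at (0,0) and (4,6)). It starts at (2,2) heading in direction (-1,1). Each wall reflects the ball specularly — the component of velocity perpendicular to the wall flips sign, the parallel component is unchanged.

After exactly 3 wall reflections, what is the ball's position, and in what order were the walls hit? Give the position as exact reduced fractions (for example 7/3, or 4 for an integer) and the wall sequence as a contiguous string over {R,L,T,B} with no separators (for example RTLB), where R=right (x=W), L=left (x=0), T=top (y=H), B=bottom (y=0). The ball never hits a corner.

Final position: (4,4)
Wall sequence: LTR

1. t=2 → L at (0,4); v=(1,1)
2. t=2 → T at (2,6); v=(1,-1)
3. t=2 → R at (4,4); v=(-1,-1)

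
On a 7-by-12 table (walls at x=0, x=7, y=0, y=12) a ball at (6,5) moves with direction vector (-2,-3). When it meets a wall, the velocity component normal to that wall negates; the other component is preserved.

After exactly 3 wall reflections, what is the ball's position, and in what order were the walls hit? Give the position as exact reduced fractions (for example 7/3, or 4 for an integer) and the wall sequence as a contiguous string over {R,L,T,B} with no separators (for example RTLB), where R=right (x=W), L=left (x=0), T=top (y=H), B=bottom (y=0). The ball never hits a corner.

1. t=5/3 → B at (8/3,0); v=(-2,3)
2. t=4/3 → L at (0,4); v=(2,3)
3. t=8/3 → T at (16/3,12); v=(2,-3)

Final position: (16/3,12)
Wall sequence: BLT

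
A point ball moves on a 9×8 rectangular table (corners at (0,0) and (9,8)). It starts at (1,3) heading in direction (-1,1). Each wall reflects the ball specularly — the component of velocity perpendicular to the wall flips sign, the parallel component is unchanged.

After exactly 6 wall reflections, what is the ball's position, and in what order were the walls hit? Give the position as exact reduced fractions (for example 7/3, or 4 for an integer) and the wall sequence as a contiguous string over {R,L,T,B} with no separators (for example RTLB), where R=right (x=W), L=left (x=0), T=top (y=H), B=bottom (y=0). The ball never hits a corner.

Final position: (2,8)
Wall sequence: LTRBLT

1. t=1 → L at (0,4); v=(1,1)
2. t=4 → T at (4,8); v=(1,-1)
3. t=5 → R at (9,3); v=(-1,-1)
4. t=3 → B at (6,0); v=(-1,1)
5. t=6 → L at (0,6); v=(1,1)
6. t=2 → T at (2,8); v=(1,-1)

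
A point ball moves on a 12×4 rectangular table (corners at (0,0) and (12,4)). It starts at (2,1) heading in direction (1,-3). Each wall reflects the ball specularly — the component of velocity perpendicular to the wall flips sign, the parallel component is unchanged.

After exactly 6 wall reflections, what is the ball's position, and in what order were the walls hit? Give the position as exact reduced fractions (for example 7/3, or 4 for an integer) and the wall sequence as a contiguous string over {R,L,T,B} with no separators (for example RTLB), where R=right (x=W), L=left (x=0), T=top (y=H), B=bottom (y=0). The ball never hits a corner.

Final position: (9,4)
Wall sequence: BTBTBT

1. t=1/3 → B at (7/3,0); v=(1,3)
2. t=4/3 → T at (11/3,4); v=(1,-3)
3. t=4/3 → B at (5,0); v=(1,3)
4. t=4/3 → T at (19/3,4); v=(1,-3)
5. t=4/3 → B at (23/3,0); v=(1,3)
6. t=4/3 → T at (9,4); v=(1,-3)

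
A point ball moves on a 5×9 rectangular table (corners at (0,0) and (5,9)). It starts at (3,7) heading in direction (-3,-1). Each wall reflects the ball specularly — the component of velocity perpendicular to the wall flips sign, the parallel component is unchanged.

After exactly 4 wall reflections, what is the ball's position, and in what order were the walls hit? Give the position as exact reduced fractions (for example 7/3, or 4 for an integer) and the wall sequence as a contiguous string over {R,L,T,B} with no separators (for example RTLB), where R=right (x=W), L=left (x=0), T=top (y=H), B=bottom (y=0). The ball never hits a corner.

1. t=1 → L at (0,6); v=(3,-1)
2. t=5/3 → R at (5,13/3); v=(-3,-1)
3. t=5/3 → L at (0,8/3); v=(3,-1)
4. t=5/3 → R at (5,1); v=(-3,-1)

Final position: (5,1)
Wall sequence: LRLR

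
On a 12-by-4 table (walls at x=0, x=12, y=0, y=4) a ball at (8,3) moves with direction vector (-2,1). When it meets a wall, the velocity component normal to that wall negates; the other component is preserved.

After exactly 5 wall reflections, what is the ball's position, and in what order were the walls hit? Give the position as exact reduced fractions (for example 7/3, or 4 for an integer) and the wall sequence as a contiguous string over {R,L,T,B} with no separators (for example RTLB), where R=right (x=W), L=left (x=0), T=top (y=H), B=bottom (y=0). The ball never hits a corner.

Final position: (12,3)
Wall sequence: TLBTR

1. t=1 → T at (6,4); v=(-2,-1)
2. t=3 → L at (0,1); v=(2,-1)
3. t=1 → B at (2,0); v=(2,1)
4. t=4 → T at (10,4); v=(2,-1)
5. t=1 → R at (12,3); v=(-2,-1)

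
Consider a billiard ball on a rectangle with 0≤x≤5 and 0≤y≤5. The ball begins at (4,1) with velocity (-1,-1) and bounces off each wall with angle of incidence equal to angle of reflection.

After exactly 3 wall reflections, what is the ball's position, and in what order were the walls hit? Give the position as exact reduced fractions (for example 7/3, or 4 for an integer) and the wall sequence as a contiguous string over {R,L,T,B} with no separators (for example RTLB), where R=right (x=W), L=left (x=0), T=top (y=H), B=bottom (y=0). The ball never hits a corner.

Final position: (2,5)
Wall sequence: BLT

1. t=1 → B at (3,0); v=(-1,1)
2. t=3 → L at (0,3); v=(1,1)
3. t=2 → T at (2,5); v=(1,-1)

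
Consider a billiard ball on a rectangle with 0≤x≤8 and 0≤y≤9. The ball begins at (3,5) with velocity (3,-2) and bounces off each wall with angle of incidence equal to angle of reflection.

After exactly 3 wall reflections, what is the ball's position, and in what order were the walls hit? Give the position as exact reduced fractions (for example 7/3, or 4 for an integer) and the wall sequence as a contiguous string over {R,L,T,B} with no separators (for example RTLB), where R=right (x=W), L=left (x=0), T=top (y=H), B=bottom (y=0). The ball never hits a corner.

1. t=5/3 → R at (8,5/3); v=(-3,-2)
2. t=5/6 → B at (11/2,0); v=(-3,2)
3. t=11/6 → L at (0,11/3); v=(3,2)

Final position: (0,11/3)
Wall sequence: RBL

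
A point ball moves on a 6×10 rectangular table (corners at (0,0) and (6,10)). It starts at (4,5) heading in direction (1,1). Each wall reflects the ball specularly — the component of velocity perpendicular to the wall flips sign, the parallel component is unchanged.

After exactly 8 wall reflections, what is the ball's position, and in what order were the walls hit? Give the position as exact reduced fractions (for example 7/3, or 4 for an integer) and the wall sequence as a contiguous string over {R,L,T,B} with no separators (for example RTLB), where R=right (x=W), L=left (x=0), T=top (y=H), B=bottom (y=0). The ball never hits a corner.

Final position: (6,9)
Wall sequence: RTLRBLTR

1. t=2 → R at (6,7); v=(-1,1)
2. t=3 → T at (3,10); v=(-1,-1)
3. t=3 → L at (0,7); v=(1,-1)
4. t=6 → R at (6,1); v=(-1,-1)
5. t=1 → B at (5,0); v=(-1,1)
6. t=5 → L at (0,5); v=(1,1)
7. t=5 → T at (5,10); v=(1,-1)
8. t=1 → R at (6,9); v=(-1,-1)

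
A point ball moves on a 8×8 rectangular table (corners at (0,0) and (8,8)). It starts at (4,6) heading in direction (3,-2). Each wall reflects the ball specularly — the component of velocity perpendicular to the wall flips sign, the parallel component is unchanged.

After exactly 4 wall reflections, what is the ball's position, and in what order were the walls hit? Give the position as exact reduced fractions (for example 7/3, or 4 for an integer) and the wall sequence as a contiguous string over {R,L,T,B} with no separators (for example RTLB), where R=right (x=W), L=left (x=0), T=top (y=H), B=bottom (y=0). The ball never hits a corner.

1. t=4/3 → R at (8,10/3); v=(-3,-2)
2. t=5/3 → B at (3,0); v=(-3,2)
3. t=1 → L at (0,2); v=(3,2)
4. t=8/3 → R at (8,22/3); v=(-3,2)

Final position: (8,22/3)
Wall sequence: RBLR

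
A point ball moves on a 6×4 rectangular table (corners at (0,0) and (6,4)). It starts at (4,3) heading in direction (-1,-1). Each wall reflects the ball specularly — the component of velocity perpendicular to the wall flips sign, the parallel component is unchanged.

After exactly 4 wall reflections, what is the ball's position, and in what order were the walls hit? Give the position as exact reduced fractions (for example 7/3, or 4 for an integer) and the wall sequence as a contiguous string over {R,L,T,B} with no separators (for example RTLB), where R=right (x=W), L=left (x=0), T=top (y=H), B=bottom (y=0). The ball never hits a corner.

1. t=3 → B at (1,0); v=(-1,1)
2. t=1 → L at (0,1); v=(1,1)
3. t=3 → T at (3,4); v=(1,-1)
4. t=3 → R at (6,1); v=(-1,-1)

Final position: (6,1)
Wall sequence: BLTR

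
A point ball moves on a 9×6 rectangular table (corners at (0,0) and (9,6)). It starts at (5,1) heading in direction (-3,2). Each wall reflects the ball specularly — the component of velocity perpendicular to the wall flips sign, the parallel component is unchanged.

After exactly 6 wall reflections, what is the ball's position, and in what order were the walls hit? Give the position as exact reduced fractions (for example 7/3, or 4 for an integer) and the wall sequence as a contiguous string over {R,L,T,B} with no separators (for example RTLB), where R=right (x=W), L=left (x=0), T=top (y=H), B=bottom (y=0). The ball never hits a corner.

Final position: (5/2,6)
Wall sequence: LTRBLT

1. t=5/3 → L at (0,13/3); v=(3,2)
2. t=5/6 → T at (5/2,6); v=(3,-2)
3. t=13/6 → R at (9,5/3); v=(-3,-2)
4. t=5/6 → B at (13/2,0); v=(-3,2)
5. t=13/6 → L at (0,13/3); v=(3,2)
6. t=5/6 → T at (5/2,6); v=(3,-2)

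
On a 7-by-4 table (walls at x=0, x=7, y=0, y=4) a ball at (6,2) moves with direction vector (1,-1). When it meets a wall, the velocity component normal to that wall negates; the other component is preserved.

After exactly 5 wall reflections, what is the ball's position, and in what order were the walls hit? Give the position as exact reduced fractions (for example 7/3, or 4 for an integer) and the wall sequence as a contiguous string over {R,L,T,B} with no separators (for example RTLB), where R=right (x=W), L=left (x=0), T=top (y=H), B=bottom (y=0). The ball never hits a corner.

1. t=1 → R at (7,1); v=(-1,-1)
2. t=1 → B at (6,0); v=(-1,1)
3. t=4 → T at (2,4); v=(-1,-1)
4. t=2 → L at (0,2); v=(1,-1)
5. t=2 → B at (2,0); v=(1,1)

Final position: (2,0)
Wall sequence: RBTLB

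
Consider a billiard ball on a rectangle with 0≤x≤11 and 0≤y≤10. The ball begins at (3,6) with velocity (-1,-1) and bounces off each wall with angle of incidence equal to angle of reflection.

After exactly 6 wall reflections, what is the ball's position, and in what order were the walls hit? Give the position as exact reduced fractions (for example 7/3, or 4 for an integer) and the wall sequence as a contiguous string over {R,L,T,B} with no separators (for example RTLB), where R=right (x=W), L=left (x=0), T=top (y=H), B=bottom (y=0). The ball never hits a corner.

1. t=3 → L at (0,3); v=(1,-1)
2. t=3 → B at (3,0); v=(1,1)
3. t=8 → R at (11,8); v=(-1,1)
4. t=2 → T at (9,10); v=(-1,-1)
5. t=9 → L at (0,1); v=(1,-1)
6. t=1 → B at (1,0); v=(1,1)

Final position: (1,0)
Wall sequence: LBRTLB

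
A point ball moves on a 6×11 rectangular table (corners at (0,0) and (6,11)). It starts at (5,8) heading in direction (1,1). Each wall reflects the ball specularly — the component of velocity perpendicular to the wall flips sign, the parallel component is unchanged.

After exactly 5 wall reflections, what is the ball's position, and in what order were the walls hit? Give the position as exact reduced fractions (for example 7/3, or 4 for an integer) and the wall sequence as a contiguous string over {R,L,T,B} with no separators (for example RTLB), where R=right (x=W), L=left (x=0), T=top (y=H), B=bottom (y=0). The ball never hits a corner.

Final position: (5,0)
Wall sequence: RTLRB

1. t=1 → R at (6,9); v=(-1,1)
2. t=2 → T at (4,11); v=(-1,-1)
3. t=4 → L at (0,7); v=(1,-1)
4. t=6 → R at (6,1); v=(-1,-1)
5. t=1 → B at (5,0); v=(-1,1)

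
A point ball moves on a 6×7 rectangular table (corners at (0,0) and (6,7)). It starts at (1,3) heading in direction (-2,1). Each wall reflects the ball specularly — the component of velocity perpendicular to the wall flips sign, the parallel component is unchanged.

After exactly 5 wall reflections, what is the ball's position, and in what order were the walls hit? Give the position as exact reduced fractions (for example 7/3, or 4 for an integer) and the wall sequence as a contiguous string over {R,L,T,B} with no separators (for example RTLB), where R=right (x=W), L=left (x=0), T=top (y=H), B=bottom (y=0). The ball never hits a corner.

1. t=1/2 → L at (0,7/2); v=(2,1)
2. t=3 → R at (6,13/2); v=(-2,1)
3. t=1/2 → T at (5,7); v=(-2,-1)
4. t=5/2 → L at (0,9/2); v=(2,-1)
5. t=3 → R at (6,3/2); v=(-2,-1)

Final position: (6,3/2)
Wall sequence: LRTLR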